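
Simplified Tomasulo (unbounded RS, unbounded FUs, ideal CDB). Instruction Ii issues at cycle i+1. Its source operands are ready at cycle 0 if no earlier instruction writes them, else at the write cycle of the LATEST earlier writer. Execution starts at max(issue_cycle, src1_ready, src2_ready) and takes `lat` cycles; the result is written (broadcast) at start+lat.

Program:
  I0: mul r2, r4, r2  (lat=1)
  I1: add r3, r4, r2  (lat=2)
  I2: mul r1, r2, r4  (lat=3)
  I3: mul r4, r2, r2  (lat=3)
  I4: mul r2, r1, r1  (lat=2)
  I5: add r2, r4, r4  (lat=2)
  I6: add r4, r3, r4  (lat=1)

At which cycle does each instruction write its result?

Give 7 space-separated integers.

I0 mul r2: issue@1 deps=(None,None) exec_start@1 write@2
I1 add r3: issue@2 deps=(None,0) exec_start@2 write@4
I2 mul r1: issue@3 deps=(0,None) exec_start@3 write@6
I3 mul r4: issue@4 deps=(0,0) exec_start@4 write@7
I4 mul r2: issue@5 deps=(2,2) exec_start@6 write@8
I5 add r2: issue@6 deps=(3,3) exec_start@7 write@9
I6 add r4: issue@7 deps=(1,3) exec_start@7 write@8

Answer: 2 4 6 7 8 9 8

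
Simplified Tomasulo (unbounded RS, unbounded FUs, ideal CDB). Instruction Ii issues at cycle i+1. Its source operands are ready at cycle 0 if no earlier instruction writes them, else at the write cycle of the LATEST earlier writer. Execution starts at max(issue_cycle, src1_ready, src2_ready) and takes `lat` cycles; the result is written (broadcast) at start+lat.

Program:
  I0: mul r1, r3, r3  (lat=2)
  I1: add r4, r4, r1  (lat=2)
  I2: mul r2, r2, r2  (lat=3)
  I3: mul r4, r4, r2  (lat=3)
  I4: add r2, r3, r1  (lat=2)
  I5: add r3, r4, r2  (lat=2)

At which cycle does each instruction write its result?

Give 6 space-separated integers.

Answer: 3 5 6 9 7 11

Derivation:
I0 mul r1: issue@1 deps=(None,None) exec_start@1 write@3
I1 add r4: issue@2 deps=(None,0) exec_start@3 write@5
I2 mul r2: issue@3 deps=(None,None) exec_start@3 write@6
I3 mul r4: issue@4 deps=(1,2) exec_start@6 write@9
I4 add r2: issue@5 deps=(None,0) exec_start@5 write@7
I5 add r3: issue@6 deps=(3,4) exec_start@9 write@11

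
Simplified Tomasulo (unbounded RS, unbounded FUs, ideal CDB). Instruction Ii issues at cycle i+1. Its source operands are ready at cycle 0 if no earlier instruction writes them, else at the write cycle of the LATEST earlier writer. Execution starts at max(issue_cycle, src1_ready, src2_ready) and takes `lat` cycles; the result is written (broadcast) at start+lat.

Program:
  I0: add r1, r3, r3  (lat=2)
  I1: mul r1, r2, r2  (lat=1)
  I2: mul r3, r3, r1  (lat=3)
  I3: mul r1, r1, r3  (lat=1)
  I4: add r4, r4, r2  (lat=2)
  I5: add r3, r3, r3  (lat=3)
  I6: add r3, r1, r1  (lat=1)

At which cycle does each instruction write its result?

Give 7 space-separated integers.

I0 add r1: issue@1 deps=(None,None) exec_start@1 write@3
I1 mul r1: issue@2 deps=(None,None) exec_start@2 write@3
I2 mul r3: issue@3 deps=(None,1) exec_start@3 write@6
I3 mul r1: issue@4 deps=(1,2) exec_start@6 write@7
I4 add r4: issue@5 deps=(None,None) exec_start@5 write@7
I5 add r3: issue@6 deps=(2,2) exec_start@6 write@9
I6 add r3: issue@7 deps=(3,3) exec_start@7 write@8

Answer: 3 3 6 7 7 9 8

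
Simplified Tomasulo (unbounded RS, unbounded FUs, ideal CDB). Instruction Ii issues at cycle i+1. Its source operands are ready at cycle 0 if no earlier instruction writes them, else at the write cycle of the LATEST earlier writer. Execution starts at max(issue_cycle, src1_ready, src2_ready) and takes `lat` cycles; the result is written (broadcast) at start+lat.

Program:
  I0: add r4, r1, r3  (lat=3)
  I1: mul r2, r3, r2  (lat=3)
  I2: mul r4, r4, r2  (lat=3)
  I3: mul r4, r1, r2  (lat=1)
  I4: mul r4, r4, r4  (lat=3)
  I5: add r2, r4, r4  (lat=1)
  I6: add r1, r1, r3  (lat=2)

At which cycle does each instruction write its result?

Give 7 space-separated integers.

Answer: 4 5 8 6 9 10 9

Derivation:
I0 add r4: issue@1 deps=(None,None) exec_start@1 write@4
I1 mul r2: issue@2 deps=(None,None) exec_start@2 write@5
I2 mul r4: issue@3 deps=(0,1) exec_start@5 write@8
I3 mul r4: issue@4 deps=(None,1) exec_start@5 write@6
I4 mul r4: issue@5 deps=(3,3) exec_start@6 write@9
I5 add r2: issue@6 deps=(4,4) exec_start@9 write@10
I6 add r1: issue@7 deps=(None,None) exec_start@7 write@9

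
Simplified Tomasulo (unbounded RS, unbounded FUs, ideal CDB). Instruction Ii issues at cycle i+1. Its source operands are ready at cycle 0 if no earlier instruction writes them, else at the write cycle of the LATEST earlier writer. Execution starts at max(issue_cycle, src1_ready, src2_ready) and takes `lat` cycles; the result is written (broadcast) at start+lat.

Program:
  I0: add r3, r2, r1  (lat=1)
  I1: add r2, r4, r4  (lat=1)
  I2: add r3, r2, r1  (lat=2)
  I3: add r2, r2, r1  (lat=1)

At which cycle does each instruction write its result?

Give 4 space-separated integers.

Answer: 2 3 5 5

Derivation:
I0 add r3: issue@1 deps=(None,None) exec_start@1 write@2
I1 add r2: issue@2 deps=(None,None) exec_start@2 write@3
I2 add r3: issue@3 deps=(1,None) exec_start@3 write@5
I3 add r2: issue@4 deps=(1,None) exec_start@4 write@5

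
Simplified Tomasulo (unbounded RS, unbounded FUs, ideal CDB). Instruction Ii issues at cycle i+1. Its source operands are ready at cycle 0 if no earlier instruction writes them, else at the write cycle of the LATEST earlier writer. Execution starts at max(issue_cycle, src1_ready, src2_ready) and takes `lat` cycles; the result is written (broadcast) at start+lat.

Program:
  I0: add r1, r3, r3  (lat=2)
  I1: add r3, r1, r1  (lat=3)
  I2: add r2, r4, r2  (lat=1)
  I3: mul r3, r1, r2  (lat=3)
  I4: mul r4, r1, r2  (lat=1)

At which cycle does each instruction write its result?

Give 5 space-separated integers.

I0 add r1: issue@1 deps=(None,None) exec_start@1 write@3
I1 add r3: issue@2 deps=(0,0) exec_start@3 write@6
I2 add r2: issue@3 deps=(None,None) exec_start@3 write@4
I3 mul r3: issue@4 deps=(0,2) exec_start@4 write@7
I4 mul r4: issue@5 deps=(0,2) exec_start@5 write@6

Answer: 3 6 4 7 6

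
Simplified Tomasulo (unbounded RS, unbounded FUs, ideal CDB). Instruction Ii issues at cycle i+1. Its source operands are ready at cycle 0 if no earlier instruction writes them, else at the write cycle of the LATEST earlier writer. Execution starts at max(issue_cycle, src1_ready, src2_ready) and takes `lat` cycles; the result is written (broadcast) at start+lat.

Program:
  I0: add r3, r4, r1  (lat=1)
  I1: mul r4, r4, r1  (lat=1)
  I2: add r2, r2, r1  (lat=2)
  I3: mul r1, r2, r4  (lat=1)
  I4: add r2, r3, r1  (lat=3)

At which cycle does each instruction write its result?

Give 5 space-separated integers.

I0 add r3: issue@1 deps=(None,None) exec_start@1 write@2
I1 mul r4: issue@2 deps=(None,None) exec_start@2 write@3
I2 add r2: issue@3 deps=(None,None) exec_start@3 write@5
I3 mul r1: issue@4 deps=(2,1) exec_start@5 write@6
I4 add r2: issue@5 deps=(0,3) exec_start@6 write@9

Answer: 2 3 5 6 9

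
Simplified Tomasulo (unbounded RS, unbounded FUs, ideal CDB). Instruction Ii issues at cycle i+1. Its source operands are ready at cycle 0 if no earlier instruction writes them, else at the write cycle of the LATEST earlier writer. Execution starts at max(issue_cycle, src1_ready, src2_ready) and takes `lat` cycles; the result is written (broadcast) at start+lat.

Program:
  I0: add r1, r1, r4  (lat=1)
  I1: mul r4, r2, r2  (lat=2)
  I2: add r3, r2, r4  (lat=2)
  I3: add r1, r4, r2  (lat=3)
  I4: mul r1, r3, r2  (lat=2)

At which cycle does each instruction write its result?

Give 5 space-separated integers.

I0 add r1: issue@1 deps=(None,None) exec_start@1 write@2
I1 mul r4: issue@2 deps=(None,None) exec_start@2 write@4
I2 add r3: issue@3 deps=(None,1) exec_start@4 write@6
I3 add r1: issue@4 deps=(1,None) exec_start@4 write@7
I4 mul r1: issue@5 deps=(2,None) exec_start@6 write@8

Answer: 2 4 6 7 8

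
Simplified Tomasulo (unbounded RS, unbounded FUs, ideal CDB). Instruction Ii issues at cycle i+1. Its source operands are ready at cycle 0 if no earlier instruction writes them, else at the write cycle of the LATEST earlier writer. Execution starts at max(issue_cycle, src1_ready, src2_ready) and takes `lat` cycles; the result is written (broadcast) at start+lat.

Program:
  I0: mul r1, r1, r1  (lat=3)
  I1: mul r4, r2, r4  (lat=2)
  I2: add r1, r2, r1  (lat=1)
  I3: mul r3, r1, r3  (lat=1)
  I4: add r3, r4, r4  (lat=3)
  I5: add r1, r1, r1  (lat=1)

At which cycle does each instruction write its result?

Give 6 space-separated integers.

I0 mul r1: issue@1 deps=(None,None) exec_start@1 write@4
I1 mul r4: issue@2 deps=(None,None) exec_start@2 write@4
I2 add r1: issue@3 deps=(None,0) exec_start@4 write@5
I3 mul r3: issue@4 deps=(2,None) exec_start@5 write@6
I4 add r3: issue@5 deps=(1,1) exec_start@5 write@8
I5 add r1: issue@6 deps=(2,2) exec_start@6 write@7

Answer: 4 4 5 6 8 7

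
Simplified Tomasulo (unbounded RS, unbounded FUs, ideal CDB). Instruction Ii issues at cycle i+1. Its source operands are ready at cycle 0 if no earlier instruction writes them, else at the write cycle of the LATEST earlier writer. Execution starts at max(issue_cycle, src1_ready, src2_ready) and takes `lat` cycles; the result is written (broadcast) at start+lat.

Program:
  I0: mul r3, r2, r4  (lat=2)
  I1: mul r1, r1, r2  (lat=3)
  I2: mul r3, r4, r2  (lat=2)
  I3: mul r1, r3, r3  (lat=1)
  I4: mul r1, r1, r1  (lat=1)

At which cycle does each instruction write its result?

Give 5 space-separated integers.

I0 mul r3: issue@1 deps=(None,None) exec_start@1 write@3
I1 mul r1: issue@2 deps=(None,None) exec_start@2 write@5
I2 mul r3: issue@3 deps=(None,None) exec_start@3 write@5
I3 mul r1: issue@4 deps=(2,2) exec_start@5 write@6
I4 mul r1: issue@5 deps=(3,3) exec_start@6 write@7

Answer: 3 5 5 6 7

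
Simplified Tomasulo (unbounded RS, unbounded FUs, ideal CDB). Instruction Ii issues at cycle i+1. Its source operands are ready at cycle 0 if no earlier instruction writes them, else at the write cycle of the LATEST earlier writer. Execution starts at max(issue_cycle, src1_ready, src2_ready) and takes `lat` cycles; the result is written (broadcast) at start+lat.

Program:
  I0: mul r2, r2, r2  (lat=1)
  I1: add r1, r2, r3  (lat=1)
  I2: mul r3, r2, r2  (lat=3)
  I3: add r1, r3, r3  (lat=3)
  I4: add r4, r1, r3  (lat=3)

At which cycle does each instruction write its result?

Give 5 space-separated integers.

Answer: 2 3 6 9 12

Derivation:
I0 mul r2: issue@1 deps=(None,None) exec_start@1 write@2
I1 add r1: issue@2 deps=(0,None) exec_start@2 write@3
I2 mul r3: issue@3 deps=(0,0) exec_start@3 write@6
I3 add r1: issue@4 deps=(2,2) exec_start@6 write@9
I4 add r4: issue@5 deps=(3,2) exec_start@9 write@12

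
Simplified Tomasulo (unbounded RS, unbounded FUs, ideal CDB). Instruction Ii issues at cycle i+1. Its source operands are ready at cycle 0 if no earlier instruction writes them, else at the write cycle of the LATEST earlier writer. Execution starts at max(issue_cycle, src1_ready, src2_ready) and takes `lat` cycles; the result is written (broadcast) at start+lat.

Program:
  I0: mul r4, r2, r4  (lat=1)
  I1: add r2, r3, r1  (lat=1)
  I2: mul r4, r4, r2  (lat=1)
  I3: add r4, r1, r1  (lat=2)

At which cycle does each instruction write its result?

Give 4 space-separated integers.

Answer: 2 3 4 6

Derivation:
I0 mul r4: issue@1 deps=(None,None) exec_start@1 write@2
I1 add r2: issue@2 deps=(None,None) exec_start@2 write@3
I2 mul r4: issue@3 deps=(0,1) exec_start@3 write@4
I3 add r4: issue@4 deps=(None,None) exec_start@4 write@6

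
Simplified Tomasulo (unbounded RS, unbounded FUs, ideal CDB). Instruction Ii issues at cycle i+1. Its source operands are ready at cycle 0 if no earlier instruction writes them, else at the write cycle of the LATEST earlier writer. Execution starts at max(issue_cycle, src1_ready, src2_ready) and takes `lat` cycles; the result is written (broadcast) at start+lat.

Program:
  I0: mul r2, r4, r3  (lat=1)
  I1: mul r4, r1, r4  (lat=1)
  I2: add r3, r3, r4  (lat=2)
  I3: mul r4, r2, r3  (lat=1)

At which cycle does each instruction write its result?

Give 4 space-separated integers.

I0 mul r2: issue@1 deps=(None,None) exec_start@1 write@2
I1 mul r4: issue@2 deps=(None,None) exec_start@2 write@3
I2 add r3: issue@3 deps=(None,1) exec_start@3 write@5
I3 mul r4: issue@4 deps=(0,2) exec_start@5 write@6

Answer: 2 3 5 6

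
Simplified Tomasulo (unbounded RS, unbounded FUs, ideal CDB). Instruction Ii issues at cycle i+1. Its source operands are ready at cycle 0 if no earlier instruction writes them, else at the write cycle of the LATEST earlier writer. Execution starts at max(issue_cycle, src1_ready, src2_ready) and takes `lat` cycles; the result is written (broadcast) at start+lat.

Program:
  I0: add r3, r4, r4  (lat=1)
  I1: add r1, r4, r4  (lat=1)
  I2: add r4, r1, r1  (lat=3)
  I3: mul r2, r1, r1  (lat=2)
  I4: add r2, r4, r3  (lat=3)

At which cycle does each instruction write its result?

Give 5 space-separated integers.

Answer: 2 3 6 6 9

Derivation:
I0 add r3: issue@1 deps=(None,None) exec_start@1 write@2
I1 add r1: issue@2 deps=(None,None) exec_start@2 write@3
I2 add r4: issue@3 deps=(1,1) exec_start@3 write@6
I3 mul r2: issue@4 deps=(1,1) exec_start@4 write@6
I4 add r2: issue@5 deps=(2,0) exec_start@6 write@9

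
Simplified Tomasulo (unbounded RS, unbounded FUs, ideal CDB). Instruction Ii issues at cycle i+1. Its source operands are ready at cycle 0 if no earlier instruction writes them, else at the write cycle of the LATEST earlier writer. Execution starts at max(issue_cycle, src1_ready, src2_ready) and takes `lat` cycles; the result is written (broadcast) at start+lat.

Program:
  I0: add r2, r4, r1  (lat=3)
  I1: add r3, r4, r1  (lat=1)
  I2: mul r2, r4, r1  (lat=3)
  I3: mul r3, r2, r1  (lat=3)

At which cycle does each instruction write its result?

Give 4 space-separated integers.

I0 add r2: issue@1 deps=(None,None) exec_start@1 write@4
I1 add r3: issue@2 deps=(None,None) exec_start@2 write@3
I2 mul r2: issue@3 deps=(None,None) exec_start@3 write@6
I3 mul r3: issue@4 deps=(2,None) exec_start@6 write@9

Answer: 4 3 6 9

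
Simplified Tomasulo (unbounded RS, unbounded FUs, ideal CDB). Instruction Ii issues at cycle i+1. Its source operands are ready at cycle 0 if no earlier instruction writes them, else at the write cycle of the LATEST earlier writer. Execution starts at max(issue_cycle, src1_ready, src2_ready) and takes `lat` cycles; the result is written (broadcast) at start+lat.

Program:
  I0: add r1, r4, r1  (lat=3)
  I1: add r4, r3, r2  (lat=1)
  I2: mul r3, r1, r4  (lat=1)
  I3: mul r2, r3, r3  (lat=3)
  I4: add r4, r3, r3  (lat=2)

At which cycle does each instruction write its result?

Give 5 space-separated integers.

I0 add r1: issue@1 deps=(None,None) exec_start@1 write@4
I1 add r4: issue@2 deps=(None,None) exec_start@2 write@3
I2 mul r3: issue@3 deps=(0,1) exec_start@4 write@5
I3 mul r2: issue@4 deps=(2,2) exec_start@5 write@8
I4 add r4: issue@5 deps=(2,2) exec_start@5 write@7

Answer: 4 3 5 8 7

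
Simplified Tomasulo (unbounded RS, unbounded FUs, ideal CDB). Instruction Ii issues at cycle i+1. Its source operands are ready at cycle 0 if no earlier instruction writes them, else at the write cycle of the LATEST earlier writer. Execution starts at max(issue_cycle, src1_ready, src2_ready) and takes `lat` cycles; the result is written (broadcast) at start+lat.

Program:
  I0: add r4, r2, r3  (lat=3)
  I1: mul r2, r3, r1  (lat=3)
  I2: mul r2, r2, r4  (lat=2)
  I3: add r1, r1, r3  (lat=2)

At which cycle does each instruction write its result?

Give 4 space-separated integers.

Answer: 4 5 7 6

Derivation:
I0 add r4: issue@1 deps=(None,None) exec_start@1 write@4
I1 mul r2: issue@2 deps=(None,None) exec_start@2 write@5
I2 mul r2: issue@3 deps=(1,0) exec_start@5 write@7
I3 add r1: issue@4 deps=(None,None) exec_start@4 write@6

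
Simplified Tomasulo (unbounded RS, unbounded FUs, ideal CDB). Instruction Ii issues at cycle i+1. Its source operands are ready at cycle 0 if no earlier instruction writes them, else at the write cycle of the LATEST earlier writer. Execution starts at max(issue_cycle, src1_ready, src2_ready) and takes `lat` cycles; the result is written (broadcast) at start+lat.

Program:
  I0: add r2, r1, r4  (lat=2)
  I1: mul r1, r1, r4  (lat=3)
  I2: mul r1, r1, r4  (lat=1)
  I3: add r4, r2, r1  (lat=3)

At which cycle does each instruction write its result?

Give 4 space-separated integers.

Answer: 3 5 6 9

Derivation:
I0 add r2: issue@1 deps=(None,None) exec_start@1 write@3
I1 mul r1: issue@2 deps=(None,None) exec_start@2 write@5
I2 mul r1: issue@3 deps=(1,None) exec_start@5 write@6
I3 add r4: issue@4 deps=(0,2) exec_start@6 write@9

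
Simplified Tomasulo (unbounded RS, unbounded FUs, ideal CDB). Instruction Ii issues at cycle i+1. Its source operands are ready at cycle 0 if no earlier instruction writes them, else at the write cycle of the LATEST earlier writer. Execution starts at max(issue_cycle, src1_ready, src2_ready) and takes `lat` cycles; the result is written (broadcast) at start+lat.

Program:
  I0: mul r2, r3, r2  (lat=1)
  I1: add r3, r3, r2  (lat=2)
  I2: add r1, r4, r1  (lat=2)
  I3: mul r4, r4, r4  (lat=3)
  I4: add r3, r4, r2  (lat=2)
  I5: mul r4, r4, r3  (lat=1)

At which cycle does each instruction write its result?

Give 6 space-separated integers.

Answer: 2 4 5 7 9 10

Derivation:
I0 mul r2: issue@1 deps=(None,None) exec_start@1 write@2
I1 add r3: issue@2 deps=(None,0) exec_start@2 write@4
I2 add r1: issue@3 deps=(None,None) exec_start@3 write@5
I3 mul r4: issue@4 deps=(None,None) exec_start@4 write@7
I4 add r3: issue@5 deps=(3,0) exec_start@7 write@9
I5 mul r4: issue@6 deps=(3,4) exec_start@9 write@10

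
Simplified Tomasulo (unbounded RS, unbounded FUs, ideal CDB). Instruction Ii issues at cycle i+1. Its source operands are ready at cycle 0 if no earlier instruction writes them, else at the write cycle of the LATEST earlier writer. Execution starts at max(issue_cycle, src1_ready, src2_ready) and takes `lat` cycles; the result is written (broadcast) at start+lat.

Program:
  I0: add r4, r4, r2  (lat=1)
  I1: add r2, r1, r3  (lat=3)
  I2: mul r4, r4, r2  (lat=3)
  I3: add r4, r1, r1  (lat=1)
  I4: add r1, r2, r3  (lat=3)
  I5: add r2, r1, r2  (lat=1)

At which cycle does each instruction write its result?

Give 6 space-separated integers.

I0 add r4: issue@1 deps=(None,None) exec_start@1 write@2
I1 add r2: issue@2 deps=(None,None) exec_start@2 write@5
I2 mul r4: issue@3 deps=(0,1) exec_start@5 write@8
I3 add r4: issue@4 deps=(None,None) exec_start@4 write@5
I4 add r1: issue@5 deps=(1,None) exec_start@5 write@8
I5 add r2: issue@6 deps=(4,1) exec_start@8 write@9

Answer: 2 5 8 5 8 9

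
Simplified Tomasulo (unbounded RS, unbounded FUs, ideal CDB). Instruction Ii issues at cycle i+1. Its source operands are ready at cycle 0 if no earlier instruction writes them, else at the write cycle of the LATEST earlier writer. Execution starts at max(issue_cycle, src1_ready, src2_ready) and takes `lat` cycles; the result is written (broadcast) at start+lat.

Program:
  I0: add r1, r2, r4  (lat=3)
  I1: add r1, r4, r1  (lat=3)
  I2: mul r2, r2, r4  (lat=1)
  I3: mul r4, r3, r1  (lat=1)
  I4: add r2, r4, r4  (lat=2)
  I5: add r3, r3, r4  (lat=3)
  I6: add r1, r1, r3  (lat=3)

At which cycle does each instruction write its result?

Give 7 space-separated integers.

I0 add r1: issue@1 deps=(None,None) exec_start@1 write@4
I1 add r1: issue@2 deps=(None,0) exec_start@4 write@7
I2 mul r2: issue@3 deps=(None,None) exec_start@3 write@4
I3 mul r4: issue@4 deps=(None,1) exec_start@7 write@8
I4 add r2: issue@5 deps=(3,3) exec_start@8 write@10
I5 add r3: issue@6 deps=(None,3) exec_start@8 write@11
I6 add r1: issue@7 deps=(1,5) exec_start@11 write@14

Answer: 4 7 4 8 10 11 14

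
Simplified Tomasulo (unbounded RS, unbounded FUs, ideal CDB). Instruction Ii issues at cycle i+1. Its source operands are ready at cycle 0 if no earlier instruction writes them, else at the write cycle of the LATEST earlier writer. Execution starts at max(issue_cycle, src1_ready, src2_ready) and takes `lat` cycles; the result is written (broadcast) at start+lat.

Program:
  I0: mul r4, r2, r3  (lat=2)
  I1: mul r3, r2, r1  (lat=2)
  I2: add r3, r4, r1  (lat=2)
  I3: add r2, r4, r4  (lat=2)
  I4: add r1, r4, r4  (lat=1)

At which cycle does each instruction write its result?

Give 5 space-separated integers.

I0 mul r4: issue@1 deps=(None,None) exec_start@1 write@3
I1 mul r3: issue@2 deps=(None,None) exec_start@2 write@4
I2 add r3: issue@3 deps=(0,None) exec_start@3 write@5
I3 add r2: issue@4 deps=(0,0) exec_start@4 write@6
I4 add r1: issue@5 deps=(0,0) exec_start@5 write@6

Answer: 3 4 5 6 6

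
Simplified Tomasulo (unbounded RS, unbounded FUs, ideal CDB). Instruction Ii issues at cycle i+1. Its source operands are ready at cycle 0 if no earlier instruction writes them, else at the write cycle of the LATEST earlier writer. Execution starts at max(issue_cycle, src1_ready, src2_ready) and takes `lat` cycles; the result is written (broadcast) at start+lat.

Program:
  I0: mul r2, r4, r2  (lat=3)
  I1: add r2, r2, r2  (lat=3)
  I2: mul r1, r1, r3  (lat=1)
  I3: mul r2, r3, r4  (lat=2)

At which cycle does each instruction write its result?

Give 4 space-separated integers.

Answer: 4 7 4 6

Derivation:
I0 mul r2: issue@1 deps=(None,None) exec_start@1 write@4
I1 add r2: issue@2 deps=(0,0) exec_start@4 write@7
I2 mul r1: issue@3 deps=(None,None) exec_start@3 write@4
I3 mul r2: issue@4 deps=(None,None) exec_start@4 write@6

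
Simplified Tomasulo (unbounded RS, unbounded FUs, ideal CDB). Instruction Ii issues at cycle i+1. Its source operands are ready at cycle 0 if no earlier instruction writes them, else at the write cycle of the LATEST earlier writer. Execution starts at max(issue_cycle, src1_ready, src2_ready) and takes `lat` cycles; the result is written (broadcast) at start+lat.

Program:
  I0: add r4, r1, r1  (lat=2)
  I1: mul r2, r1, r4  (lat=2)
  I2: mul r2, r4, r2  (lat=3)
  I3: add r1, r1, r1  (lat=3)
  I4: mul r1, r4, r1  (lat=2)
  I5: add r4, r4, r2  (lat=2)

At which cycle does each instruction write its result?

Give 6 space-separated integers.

Answer: 3 5 8 7 9 10

Derivation:
I0 add r4: issue@1 deps=(None,None) exec_start@1 write@3
I1 mul r2: issue@2 deps=(None,0) exec_start@3 write@5
I2 mul r2: issue@3 deps=(0,1) exec_start@5 write@8
I3 add r1: issue@4 deps=(None,None) exec_start@4 write@7
I4 mul r1: issue@5 deps=(0,3) exec_start@7 write@9
I5 add r4: issue@6 deps=(0,2) exec_start@8 write@10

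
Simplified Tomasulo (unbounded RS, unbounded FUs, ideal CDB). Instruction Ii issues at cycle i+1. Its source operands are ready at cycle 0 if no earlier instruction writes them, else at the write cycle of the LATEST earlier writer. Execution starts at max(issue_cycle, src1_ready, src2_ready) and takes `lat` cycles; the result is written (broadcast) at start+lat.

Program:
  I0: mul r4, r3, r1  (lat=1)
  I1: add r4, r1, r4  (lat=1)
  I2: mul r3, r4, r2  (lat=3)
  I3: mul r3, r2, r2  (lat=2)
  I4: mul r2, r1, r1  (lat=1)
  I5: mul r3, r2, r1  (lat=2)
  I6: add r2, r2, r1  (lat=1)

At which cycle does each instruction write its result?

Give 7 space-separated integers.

Answer: 2 3 6 6 6 8 8

Derivation:
I0 mul r4: issue@1 deps=(None,None) exec_start@1 write@2
I1 add r4: issue@2 deps=(None,0) exec_start@2 write@3
I2 mul r3: issue@3 deps=(1,None) exec_start@3 write@6
I3 mul r3: issue@4 deps=(None,None) exec_start@4 write@6
I4 mul r2: issue@5 deps=(None,None) exec_start@5 write@6
I5 mul r3: issue@6 deps=(4,None) exec_start@6 write@8
I6 add r2: issue@7 deps=(4,None) exec_start@7 write@8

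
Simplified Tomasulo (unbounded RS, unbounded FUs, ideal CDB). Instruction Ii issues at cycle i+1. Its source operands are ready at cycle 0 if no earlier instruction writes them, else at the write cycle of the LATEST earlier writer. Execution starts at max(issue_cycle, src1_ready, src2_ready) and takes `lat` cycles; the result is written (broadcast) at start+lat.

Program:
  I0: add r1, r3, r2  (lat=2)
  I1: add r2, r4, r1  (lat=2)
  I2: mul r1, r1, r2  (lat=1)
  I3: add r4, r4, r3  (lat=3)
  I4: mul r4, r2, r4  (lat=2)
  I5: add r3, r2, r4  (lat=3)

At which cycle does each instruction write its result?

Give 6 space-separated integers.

Answer: 3 5 6 7 9 12

Derivation:
I0 add r1: issue@1 deps=(None,None) exec_start@1 write@3
I1 add r2: issue@2 deps=(None,0) exec_start@3 write@5
I2 mul r1: issue@3 deps=(0,1) exec_start@5 write@6
I3 add r4: issue@4 deps=(None,None) exec_start@4 write@7
I4 mul r4: issue@5 deps=(1,3) exec_start@7 write@9
I5 add r3: issue@6 deps=(1,4) exec_start@9 write@12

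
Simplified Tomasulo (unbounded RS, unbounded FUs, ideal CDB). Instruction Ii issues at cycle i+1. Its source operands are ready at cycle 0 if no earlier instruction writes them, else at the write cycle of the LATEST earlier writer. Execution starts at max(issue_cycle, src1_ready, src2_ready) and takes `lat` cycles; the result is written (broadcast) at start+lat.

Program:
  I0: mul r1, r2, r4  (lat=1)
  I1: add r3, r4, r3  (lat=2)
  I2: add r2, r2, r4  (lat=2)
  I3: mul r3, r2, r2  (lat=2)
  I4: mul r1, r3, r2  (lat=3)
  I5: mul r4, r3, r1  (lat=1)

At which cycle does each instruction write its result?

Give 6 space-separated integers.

Answer: 2 4 5 7 10 11

Derivation:
I0 mul r1: issue@1 deps=(None,None) exec_start@1 write@2
I1 add r3: issue@2 deps=(None,None) exec_start@2 write@4
I2 add r2: issue@3 deps=(None,None) exec_start@3 write@5
I3 mul r3: issue@4 deps=(2,2) exec_start@5 write@7
I4 mul r1: issue@5 deps=(3,2) exec_start@7 write@10
I5 mul r4: issue@6 deps=(3,4) exec_start@10 write@11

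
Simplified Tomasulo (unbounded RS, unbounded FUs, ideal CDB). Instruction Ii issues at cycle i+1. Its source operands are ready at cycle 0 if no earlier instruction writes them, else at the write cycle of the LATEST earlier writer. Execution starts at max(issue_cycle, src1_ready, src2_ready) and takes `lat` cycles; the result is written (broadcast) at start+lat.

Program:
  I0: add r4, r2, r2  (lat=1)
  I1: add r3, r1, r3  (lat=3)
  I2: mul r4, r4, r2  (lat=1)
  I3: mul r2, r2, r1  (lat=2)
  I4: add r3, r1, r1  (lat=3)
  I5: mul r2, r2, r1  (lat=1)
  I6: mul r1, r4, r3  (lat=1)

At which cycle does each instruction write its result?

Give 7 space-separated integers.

I0 add r4: issue@1 deps=(None,None) exec_start@1 write@2
I1 add r3: issue@2 deps=(None,None) exec_start@2 write@5
I2 mul r4: issue@3 deps=(0,None) exec_start@3 write@4
I3 mul r2: issue@4 deps=(None,None) exec_start@4 write@6
I4 add r3: issue@5 deps=(None,None) exec_start@5 write@8
I5 mul r2: issue@6 deps=(3,None) exec_start@6 write@7
I6 mul r1: issue@7 deps=(2,4) exec_start@8 write@9

Answer: 2 5 4 6 8 7 9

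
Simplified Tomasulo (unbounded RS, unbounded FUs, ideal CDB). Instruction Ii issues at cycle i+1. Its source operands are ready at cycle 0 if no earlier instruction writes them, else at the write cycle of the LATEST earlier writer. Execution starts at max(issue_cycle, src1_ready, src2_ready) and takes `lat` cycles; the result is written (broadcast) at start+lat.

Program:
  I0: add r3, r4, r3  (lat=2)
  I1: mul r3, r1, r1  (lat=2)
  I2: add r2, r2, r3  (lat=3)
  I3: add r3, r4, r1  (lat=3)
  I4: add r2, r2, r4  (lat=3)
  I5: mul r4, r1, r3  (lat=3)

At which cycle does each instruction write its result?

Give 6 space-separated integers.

I0 add r3: issue@1 deps=(None,None) exec_start@1 write@3
I1 mul r3: issue@2 deps=(None,None) exec_start@2 write@4
I2 add r2: issue@3 deps=(None,1) exec_start@4 write@7
I3 add r3: issue@4 deps=(None,None) exec_start@4 write@7
I4 add r2: issue@5 deps=(2,None) exec_start@7 write@10
I5 mul r4: issue@6 deps=(None,3) exec_start@7 write@10

Answer: 3 4 7 7 10 10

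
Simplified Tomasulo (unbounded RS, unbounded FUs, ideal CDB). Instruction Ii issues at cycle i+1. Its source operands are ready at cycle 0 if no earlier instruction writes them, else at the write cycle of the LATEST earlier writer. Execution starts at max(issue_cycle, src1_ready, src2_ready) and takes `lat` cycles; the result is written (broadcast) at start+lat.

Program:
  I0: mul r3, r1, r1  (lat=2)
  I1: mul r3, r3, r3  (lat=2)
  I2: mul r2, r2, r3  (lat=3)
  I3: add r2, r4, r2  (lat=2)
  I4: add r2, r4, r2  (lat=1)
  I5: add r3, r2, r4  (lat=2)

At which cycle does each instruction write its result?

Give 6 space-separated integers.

I0 mul r3: issue@1 deps=(None,None) exec_start@1 write@3
I1 mul r3: issue@2 deps=(0,0) exec_start@3 write@5
I2 mul r2: issue@3 deps=(None,1) exec_start@5 write@8
I3 add r2: issue@4 deps=(None,2) exec_start@8 write@10
I4 add r2: issue@5 deps=(None,3) exec_start@10 write@11
I5 add r3: issue@6 deps=(4,None) exec_start@11 write@13

Answer: 3 5 8 10 11 13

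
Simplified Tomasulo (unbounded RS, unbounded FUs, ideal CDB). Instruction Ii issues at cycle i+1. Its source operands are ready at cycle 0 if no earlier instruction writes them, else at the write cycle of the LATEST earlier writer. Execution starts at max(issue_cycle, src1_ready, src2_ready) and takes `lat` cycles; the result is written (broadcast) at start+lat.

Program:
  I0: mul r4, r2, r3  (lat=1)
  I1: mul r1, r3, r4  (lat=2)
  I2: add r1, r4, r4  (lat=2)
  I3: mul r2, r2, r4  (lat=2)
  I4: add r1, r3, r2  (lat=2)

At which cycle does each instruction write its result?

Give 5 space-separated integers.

I0 mul r4: issue@1 deps=(None,None) exec_start@1 write@2
I1 mul r1: issue@2 deps=(None,0) exec_start@2 write@4
I2 add r1: issue@3 deps=(0,0) exec_start@3 write@5
I3 mul r2: issue@4 deps=(None,0) exec_start@4 write@6
I4 add r1: issue@5 deps=(None,3) exec_start@6 write@8

Answer: 2 4 5 6 8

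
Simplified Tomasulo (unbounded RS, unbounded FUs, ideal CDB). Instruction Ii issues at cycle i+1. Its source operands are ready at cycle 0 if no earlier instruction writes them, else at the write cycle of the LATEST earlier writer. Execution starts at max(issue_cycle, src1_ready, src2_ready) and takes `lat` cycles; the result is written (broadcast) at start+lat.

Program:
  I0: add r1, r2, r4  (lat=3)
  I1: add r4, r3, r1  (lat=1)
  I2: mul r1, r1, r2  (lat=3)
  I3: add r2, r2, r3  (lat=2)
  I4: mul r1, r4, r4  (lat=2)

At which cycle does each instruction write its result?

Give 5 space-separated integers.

I0 add r1: issue@1 deps=(None,None) exec_start@1 write@4
I1 add r4: issue@2 deps=(None,0) exec_start@4 write@5
I2 mul r1: issue@3 deps=(0,None) exec_start@4 write@7
I3 add r2: issue@4 deps=(None,None) exec_start@4 write@6
I4 mul r1: issue@5 deps=(1,1) exec_start@5 write@7

Answer: 4 5 7 6 7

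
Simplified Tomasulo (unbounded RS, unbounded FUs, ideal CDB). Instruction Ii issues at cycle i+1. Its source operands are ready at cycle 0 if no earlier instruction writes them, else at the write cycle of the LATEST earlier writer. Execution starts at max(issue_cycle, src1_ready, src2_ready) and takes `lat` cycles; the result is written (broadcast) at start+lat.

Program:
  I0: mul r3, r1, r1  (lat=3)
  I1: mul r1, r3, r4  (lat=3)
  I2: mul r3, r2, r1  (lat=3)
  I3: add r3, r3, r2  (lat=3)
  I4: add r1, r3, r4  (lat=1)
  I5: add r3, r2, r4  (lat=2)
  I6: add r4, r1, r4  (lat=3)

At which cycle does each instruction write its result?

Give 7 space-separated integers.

Answer: 4 7 10 13 14 8 17

Derivation:
I0 mul r3: issue@1 deps=(None,None) exec_start@1 write@4
I1 mul r1: issue@2 deps=(0,None) exec_start@4 write@7
I2 mul r3: issue@3 deps=(None,1) exec_start@7 write@10
I3 add r3: issue@4 deps=(2,None) exec_start@10 write@13
I4 add r1: issue@5 deps=(3,None) exec_start@13 write@14
I5 add r3: issue@6 deps=(None,None) exec_start@6 write@8
I6 add r4: issue@7 deps=(4,None) exec_start@14 write@17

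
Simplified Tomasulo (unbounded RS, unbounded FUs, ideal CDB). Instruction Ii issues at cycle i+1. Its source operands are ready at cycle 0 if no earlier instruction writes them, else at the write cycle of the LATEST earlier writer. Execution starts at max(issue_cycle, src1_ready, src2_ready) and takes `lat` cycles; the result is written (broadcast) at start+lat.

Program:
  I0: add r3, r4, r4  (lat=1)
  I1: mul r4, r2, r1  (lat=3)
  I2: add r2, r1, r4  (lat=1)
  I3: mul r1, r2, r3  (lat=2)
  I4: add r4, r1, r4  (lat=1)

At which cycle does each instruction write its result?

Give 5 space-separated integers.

Answer: 2 5 6 8 9

Derivation:
I0 add r3: issue@1 deps=(None,None) exec_start@1 write@2
I1 mul r4: issue@2 deps=(None,None) exec_start@2 write@5
I2 add r2: issue@3 deps=(None,1) exec_start@5 write@6
I3 mul r1: issue@4 deps=(2,0) exec_start@6 write@8
I4 add r4: issue@5 deps=(3,1) exec_start@8 write@9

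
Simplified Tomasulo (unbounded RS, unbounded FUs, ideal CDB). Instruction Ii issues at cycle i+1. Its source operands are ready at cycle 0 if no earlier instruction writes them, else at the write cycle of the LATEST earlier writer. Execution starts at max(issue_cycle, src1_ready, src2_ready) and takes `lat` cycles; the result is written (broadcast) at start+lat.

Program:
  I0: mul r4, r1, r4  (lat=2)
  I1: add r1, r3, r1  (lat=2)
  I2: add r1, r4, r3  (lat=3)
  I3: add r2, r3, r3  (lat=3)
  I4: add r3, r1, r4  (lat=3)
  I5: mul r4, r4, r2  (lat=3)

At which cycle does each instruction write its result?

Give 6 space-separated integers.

Answer: 3 4 6 7 9 10

Derivation:
I0 mul r4: issue@1 deps=(None,None) exec_start@1 write@3
I1 add r1: issue@2 deps=(None,None) exec_start@2 write@4
I2 add r1: issue@3 deps=(0,None) exec_start@3 write@6
I3 add r2: issue@4 deps=(None,None) exec_start@4 write@7
I4 add r3: issue@5 deps=(2,0) exec_start@6 write@9
I5 mul r4: issue@6 deps=(0,3) exec_start@7 write@10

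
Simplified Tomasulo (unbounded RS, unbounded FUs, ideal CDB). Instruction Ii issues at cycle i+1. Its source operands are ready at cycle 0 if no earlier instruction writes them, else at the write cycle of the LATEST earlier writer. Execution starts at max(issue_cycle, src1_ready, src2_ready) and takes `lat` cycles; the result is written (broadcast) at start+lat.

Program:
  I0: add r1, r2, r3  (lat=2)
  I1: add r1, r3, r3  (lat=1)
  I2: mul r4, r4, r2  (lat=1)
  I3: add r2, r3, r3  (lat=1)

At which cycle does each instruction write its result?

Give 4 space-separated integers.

Answer: 3 3 4 5

Derivation:
I0 add r1: issue@1 deps=(None,None) exec_start@1 write@3
I1 add r1: issue@2 deps=(None,None) exec_start@2 write@3
I2 mul r4: issue@3 deps=(None,None) exec_start@3 write@4
I3 add r2: issue@4 deps=(None,None) exec_start@4 write@5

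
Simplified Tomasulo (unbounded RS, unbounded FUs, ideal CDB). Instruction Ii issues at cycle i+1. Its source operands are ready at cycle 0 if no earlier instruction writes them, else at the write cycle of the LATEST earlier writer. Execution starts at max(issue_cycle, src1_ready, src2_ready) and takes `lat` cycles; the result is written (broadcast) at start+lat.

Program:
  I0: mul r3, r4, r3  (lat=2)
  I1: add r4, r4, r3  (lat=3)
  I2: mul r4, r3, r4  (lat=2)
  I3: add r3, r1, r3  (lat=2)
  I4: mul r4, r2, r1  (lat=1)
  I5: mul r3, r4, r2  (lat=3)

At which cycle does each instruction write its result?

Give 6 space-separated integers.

Answer: 3 6 8 6 6 9

Derivation:
I0 mul r3: issue@1 deps=(None,None) exec_start@1 write@3
I1 add r4: issue@2 deps=(None,0) exec_start@3 write@6
I2 mul r4: issue@3 deps=(0,1) exec_start@6 write@8
I3 add r3: issue@4 deps=(None,0) exec_start@4 write@6
I4 mul r4: issue@5 deps=(None,None) exec_start@5 write@6
I5 mul r3: issue@6 deps=(4,None) exec_start@6 write@9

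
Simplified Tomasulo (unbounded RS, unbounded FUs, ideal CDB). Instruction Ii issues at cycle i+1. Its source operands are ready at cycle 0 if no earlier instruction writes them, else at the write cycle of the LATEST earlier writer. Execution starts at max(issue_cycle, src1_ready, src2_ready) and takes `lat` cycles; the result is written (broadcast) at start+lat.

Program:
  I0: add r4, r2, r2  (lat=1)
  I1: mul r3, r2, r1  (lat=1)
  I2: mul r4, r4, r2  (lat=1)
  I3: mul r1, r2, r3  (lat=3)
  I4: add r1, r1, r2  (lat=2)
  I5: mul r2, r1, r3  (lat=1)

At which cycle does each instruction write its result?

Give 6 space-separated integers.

Answer: 2 3 4 7 9 10

Derivation:
I0 add r4: issue@1 deps=(None,None) exec_start@1 write@2
I1 mul r3: issue@2 deps=(None,None) exec_start@2 write@3
I2 mul r4: issue@3 deps=(0,None) exec_start@3 write@4
I3 mul r1: issue@4 deps=(None,1) exec_start@4 write@7
I4 add r1: issue@5 deps=(3,None) exec_start@7 write@9
I5 mul r2: issue@6 deps=(4,1) exec_start@9 write@10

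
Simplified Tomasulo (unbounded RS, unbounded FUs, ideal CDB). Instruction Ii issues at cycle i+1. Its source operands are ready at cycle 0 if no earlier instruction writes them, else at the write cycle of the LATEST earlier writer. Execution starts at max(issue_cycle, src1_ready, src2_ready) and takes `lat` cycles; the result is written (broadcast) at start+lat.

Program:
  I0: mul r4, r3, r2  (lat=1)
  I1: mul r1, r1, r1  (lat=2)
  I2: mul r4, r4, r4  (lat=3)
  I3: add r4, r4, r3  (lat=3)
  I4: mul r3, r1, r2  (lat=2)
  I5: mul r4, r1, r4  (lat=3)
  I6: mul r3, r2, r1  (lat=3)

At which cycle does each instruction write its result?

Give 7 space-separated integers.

I0 mul r4: issue@1 deps=(None,None) exec_start@1 write@2
I1 mul r1: issue@2 deps=(None,None) exec_start@2 write@4
I2 mul r4: issue@3 deps=(0,0) exec_start@3 write@6
I3 add r4: issue@4 deps=(2,None) exec_start@6 write@9
I4 mul r3: issue@5 deps=(1,None) exec_start@5 write@7
I5 mul r4: issue@6 deps=(1,3) exec_start@9 write@12
I6 mul r3: issue@7 deps=(None,1) exec_start@7 write@10

Answer: 2 4 6 9 7 12 10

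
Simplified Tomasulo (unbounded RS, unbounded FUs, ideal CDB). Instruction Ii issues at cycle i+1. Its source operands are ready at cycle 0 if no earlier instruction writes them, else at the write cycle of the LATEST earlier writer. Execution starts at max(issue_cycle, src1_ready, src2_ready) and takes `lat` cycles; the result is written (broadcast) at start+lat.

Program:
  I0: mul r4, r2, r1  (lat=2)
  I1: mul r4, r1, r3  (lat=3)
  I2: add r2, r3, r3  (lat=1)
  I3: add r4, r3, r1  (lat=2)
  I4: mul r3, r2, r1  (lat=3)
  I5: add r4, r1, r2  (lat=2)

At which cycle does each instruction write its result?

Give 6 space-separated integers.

I0 mul r4: issue@1 deps=(None,None) exec_start@1 write@3
I1 mul r4: issue@2 deps=(None,None) exec_start@2 write@5
I2 add r2: issue@3 deps=(None,None) exec_start@3 write@4
I3 add r4: issue@4 deps=(None,None) exec_start@4 write@6
I4 mul r3: issue@5 deps=(2,None) exec_start@5 write@8
I5 add r4: issue@6 deps=(None,2) exec_start@6 write@8

Answer: 3 5 4 6 8 8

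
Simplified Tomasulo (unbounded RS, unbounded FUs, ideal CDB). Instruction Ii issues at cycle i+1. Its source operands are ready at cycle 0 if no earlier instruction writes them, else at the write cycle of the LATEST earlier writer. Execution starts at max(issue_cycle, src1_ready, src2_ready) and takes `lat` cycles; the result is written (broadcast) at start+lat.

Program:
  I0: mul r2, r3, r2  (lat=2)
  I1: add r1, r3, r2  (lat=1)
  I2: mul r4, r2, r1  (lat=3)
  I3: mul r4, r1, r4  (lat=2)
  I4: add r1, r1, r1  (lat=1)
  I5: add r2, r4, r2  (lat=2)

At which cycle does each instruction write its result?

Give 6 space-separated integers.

Answer: 3 4 7 9 6 11

Derivation:
I0 mul r2: issue@1 deps=(None,None) exec_start@1 write@3
I1 add r1: issue@2 deps=(None,0) exec_start@3 write@4
I2 mul r4: issue@3 deps=(0,1) exec_start@4 write@7
I3 mul r4: issue@4 deps=(1,2) exec_start@7 write@9
I4 add r1: issue@5 deps=(1,1) exec_start@5 write@6
I5 add r2: issue@6 deps=(3,0) exec_start@9 write@11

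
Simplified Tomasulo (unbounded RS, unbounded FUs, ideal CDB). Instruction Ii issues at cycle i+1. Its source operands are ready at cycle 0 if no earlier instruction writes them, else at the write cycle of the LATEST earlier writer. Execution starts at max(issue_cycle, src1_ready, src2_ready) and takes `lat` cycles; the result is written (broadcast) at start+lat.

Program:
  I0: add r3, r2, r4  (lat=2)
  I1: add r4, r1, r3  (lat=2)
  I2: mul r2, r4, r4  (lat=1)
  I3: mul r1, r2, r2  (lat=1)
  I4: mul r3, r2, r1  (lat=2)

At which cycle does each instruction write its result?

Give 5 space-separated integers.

I0 add r3: issue@1 deps=(None,None) exec_start@1 write@3
I1 add r4: issue@2 deps=(None,0) exec_start@3 write@5
I2 mul r2: issue@3 deps=(1,1) exec_start@5 write@6
I3 mul r1: issue@4 deps=(2,2) exec_start@6 write@7
I4 mul r3: issue@5 deps=(2,3) exec_start@7 write@9

Answer: 3 5 6 7 9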